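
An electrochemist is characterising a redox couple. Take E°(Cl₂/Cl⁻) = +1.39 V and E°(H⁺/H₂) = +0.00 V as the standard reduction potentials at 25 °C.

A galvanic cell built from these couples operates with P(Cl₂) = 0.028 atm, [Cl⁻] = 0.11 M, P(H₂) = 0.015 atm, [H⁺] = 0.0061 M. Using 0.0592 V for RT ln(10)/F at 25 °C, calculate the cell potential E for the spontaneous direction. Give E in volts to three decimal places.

Cl₂/Cl⁻ is the cathode (higher E°), H⁺/H₂ the anode: E°cell = +1.39 − (+0.00) = +1.39 V, n = 2.
Overall: Cl₂(g) + H₂(g) → 2 Cl⁻(aq) + 2 H⁺(aq)
Q = [Cl⁻]^2·[H⁺]^2 / (P(Cl₂)·P(H₂)); log Q = -2.970.
E = E° − (0.0592/n) log Q = +1.39 − (0.0592/2)(-2.970) = +1.478 V.

+1.478 V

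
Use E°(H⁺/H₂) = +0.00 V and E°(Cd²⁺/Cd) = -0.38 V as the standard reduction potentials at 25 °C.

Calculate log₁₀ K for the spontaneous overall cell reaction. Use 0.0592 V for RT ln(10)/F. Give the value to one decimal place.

Cathode: H⁺/H₂; anode: Cd²⁺/Cd. E°cell = +0.38 V, n = 2.
log K = nE°cell / 0.0592 = (2)(+0.38) / 0.0592 = 12.8.

12.8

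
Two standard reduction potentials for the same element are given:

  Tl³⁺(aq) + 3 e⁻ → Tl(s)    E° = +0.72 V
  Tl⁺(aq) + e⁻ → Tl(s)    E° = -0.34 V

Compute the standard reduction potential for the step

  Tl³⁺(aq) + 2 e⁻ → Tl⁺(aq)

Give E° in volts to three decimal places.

+1.250 V

Sequential free energies add, so n₃E°₃ = n₁E°₁ + n₂E°₂.
With n₃ = 3, and the known step contributing 1×(-0.34) V, the unknown satisfies 2·E° = 3×(+0.72) − 1×(-0.34) = +2.500.
E° = +2.500 / 2 = +1.250 V.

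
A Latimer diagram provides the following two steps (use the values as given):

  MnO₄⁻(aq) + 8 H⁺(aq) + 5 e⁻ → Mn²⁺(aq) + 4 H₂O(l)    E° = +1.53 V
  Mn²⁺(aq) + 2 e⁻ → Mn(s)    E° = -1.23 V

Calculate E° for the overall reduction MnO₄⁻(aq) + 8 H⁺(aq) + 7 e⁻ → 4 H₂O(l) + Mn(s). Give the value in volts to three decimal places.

Standard free energies of sequential steps add: ΔG°₃ = ΔG°₁ + ΔG°₂, so n₃E°₃ = n₁E°₁ + n₂E°₂.
E°₃ = (5×+1.53 + 2×-1.23) / 7 = (+5.190) / 7 = +0.741 V.

+0.741 V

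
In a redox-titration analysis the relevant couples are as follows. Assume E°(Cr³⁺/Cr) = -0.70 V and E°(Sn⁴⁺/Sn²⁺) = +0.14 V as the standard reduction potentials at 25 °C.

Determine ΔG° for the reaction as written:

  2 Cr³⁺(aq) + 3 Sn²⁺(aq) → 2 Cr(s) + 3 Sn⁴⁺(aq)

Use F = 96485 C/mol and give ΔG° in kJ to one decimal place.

As written, Cr³⁺/Cr is reduced (cathode) and Sn⁴⁺/Sn²⁺ is oxidised (anode), so E°cell = (-0.70) − (+0.14) = -0.84 V.
Balancing electrons gives n = 6.
ΔG° = −nFE° = −(6)(96485)(-0.84) = 486,284 J = +486.3 kJ.

+486.3 kJ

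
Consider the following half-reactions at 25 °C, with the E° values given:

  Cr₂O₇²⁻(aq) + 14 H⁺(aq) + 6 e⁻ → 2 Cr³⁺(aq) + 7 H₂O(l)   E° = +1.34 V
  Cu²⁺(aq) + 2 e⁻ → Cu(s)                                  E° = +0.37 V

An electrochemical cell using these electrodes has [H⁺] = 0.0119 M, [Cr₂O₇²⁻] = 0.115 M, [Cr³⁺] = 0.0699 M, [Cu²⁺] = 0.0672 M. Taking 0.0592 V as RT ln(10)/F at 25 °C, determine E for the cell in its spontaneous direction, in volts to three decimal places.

Cr₂O₇²⁻/Cr³⁺ is the cathode (higher E°), Cu²⁺/Cu the anode: E°cell = +1.34 − (+0.37) = +0.97 V, n = 6.
Overall: Cr₂O₇²⁻(aq) + 14 H⁺(aq) + 3 Cu(s) → 2 Cr³⁺(aq) + 7 H₂O(l) + 3 Cu²⁺(aq)
Q = [Cr³⁺]^2·[Cu²⁺]^3 / ([Cr₂O₇²⁻]·[H⁺]^14); log Q = 22.053.
E = E° − (0.0592/n) log Q = +0.97 − (0.0592/6)(22.053) = +0.752 V.

+0.752 V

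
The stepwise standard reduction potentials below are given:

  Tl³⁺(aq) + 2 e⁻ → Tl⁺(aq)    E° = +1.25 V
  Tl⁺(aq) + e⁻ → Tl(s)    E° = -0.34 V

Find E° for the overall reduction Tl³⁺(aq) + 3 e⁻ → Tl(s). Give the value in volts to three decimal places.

+0.720 V

Adding the free-energy changes (−nFE°) of the two steps gives −n₃FE°₃ = −n₁FE°₁ − n₂FE°₂.
E°₃ = (2×+1.25 + 1×-0.34) / 3 = (+2.160) / 3 = +0.720 V.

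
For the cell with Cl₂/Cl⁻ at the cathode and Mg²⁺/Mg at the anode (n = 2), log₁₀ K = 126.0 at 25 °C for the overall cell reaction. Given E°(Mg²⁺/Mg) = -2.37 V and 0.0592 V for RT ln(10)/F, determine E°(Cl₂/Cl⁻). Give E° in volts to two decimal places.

E°cell = (0.0592/n)·log K = (0.0592/2)(126.0) = +3.730 V.
Since Cl₂/Cl⁻ is the cathode and Mg²⁺/Mg the anode, E°cell = E°(Cl₂/Cl⁻) − E°(Mg²⁺/Mg).
So E°(Cl₂/Cl⁻) = E°cell + E°(Mg²⁺/Mg) = +3.730 + (-2.37) = +1.36 V.

+1.36 V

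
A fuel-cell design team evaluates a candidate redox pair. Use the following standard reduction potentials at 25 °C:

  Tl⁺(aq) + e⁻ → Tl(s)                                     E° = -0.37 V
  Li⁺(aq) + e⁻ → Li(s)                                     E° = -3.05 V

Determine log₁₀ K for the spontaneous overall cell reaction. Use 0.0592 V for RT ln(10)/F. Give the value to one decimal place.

45.3

Cathode: Tl⁺/Tl; anode: Li⁺/Li. E°cell = +2.68 V, n = 1.
log K = nE°cell / 0.0592 = (1)(+2.68) / 0.0592 = 45.3.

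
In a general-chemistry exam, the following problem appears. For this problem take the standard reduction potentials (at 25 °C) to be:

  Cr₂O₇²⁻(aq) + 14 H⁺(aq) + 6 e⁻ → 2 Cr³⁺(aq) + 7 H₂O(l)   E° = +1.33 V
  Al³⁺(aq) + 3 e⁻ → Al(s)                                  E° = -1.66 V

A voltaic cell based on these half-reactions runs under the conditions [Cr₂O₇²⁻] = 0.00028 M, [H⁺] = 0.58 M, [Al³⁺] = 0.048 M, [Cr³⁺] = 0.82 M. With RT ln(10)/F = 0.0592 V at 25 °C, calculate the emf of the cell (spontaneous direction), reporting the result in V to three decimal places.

+2.950 V

Cr₂O₇²⁻/Cr³⁺ is the cathode (higher E°), Al³⁺/Al the anode: E°cell = +1.33 − (-1.66) = +2.99 V, n = 6.
Overall: Cr₂O₇²⁻(aq) + 14 H⁺(aq) + 2 Al(s) → 2 Cr³⁺(aq) + 7 H₂O(l) + 2 Al³⁺(aq)
Q = [Cr³⁺]^2·[Al³⁺]^2 / ([Cr₂O₇²⁻]·[H⁺]^14); log Q = 4.055.
E = E° − (0.0592/n) log Q = +2.99 − (0.0592/6)(4.055) = +2.950 V.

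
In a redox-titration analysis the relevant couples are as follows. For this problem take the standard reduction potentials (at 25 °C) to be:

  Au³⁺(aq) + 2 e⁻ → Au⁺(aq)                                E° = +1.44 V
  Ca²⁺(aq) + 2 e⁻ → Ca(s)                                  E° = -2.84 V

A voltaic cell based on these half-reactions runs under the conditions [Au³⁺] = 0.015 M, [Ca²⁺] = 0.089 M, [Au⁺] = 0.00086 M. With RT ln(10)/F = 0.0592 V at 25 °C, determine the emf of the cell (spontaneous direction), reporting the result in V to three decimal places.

+4.348 V

Au³⁺/Au⁺ is the cathode (higher E°), Ca²⁺/Ca the anode: E°cell = +1.44 − (-2.84) = +4.28 V, n = 2.
Overall: Au³⁺(aq) + Ca(s) → Au⁺(aq) + Ca²⁺(aq)
Q = [Au⁺]·[Ca²⁺] / ([Au³⁺]); log Q = -2.292.
E = E° − (0.0592/n) log Q = +4.28 − (0.0592/2)(-2.292) = +4.348 V.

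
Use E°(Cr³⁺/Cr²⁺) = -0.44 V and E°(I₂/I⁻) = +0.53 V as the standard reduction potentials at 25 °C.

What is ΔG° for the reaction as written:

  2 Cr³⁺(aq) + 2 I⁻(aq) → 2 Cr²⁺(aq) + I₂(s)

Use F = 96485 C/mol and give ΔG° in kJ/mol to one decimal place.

As written, Cr³⁺/Cr²⁺ is reduced (cathode) and I₂/I⁻ is oxidised (anode), so E°cell = (-0.44) − (+0.53) = -0.97 V.
Balancing electrons gives n = 2.
ΔG° = −nFE° = −(2)(96485)(-0.97) = 187,181 J = +187.2 kJ/mol.

+187.2 kJ/mol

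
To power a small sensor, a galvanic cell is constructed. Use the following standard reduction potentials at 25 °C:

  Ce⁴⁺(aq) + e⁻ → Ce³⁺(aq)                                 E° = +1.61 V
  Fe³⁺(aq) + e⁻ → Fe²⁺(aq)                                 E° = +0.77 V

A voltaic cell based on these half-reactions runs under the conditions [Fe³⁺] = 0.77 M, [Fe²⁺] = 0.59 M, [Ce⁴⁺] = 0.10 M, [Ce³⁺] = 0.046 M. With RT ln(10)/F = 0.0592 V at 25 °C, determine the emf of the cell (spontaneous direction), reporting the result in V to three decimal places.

Ce⁴⁺/Ce³⁺ is the cathode (higher E°), Fe³⁺/Fe²⁺ the anode: E°cell = +1.61 − (+0.77) = +0.84 V, n = 1.
Overall: Ce⁴⁺(aq) + Fe²⁺(aq) → Ce³⁺(aq) + Fe³⁺(aq)
Q = [Ce³⁺]·[Fe³⁺] / ([Ce⁴⁺]·[Fe²⁺]); log Q = -0.222.
E = E° − (0.0592/n) log Q = +0.84 − (0.0592/1)(-0.222) = +0.853 V.

+0.853 V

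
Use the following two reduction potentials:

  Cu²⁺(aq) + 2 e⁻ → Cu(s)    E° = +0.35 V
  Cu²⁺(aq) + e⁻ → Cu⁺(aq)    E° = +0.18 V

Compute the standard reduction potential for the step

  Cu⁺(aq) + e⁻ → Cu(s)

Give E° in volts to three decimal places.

+0.520 V

Sequential free energies add, so n₃E°₃ = n₁E°₁ + n₂E°₂.
With n₃ = 2, and the known step contributing 1×(+0.18) V, the unknown satisfies 1·E° = 2×(+0.35) − 1×(+0.18) = +0.520.
E° = +0.520 / 1 = +0.520 V.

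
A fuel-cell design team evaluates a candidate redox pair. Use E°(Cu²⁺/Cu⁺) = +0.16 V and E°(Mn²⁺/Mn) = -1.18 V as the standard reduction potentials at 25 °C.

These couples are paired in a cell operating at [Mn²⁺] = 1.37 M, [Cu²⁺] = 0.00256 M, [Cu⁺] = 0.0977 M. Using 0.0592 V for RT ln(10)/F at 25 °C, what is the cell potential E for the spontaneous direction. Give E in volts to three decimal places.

Cu²⁺/Cu⁺ is the cathode (higher E°), Mn²⁺/Mn the anode: E°cell = +0.16 − (-1.18) = +1.34 V, n = 2.
Overall: 2 Cu²⁺(aq) + Mn(s) → 2 Cu⁺(aq) + Mn²⁺(aq)
Q = [Cu⁺]^2·[Mn²⁺] / ([Cu²⁺]^2); log Q = 3.300.
E = E° − (0.0592/n) log Q = +1.34 − (0.0592/2)(3.300) = +1.242 V.

+1.242 V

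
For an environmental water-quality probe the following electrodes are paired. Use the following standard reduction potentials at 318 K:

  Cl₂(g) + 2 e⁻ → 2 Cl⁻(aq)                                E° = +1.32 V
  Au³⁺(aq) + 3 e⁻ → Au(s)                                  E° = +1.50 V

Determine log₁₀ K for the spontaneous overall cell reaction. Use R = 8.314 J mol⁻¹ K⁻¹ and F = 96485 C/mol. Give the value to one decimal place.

17.1

Cathode: Au³⁺/Au; anode: Cl₂/Cl⁻. E°cell = (+1.50) − (+1.32) = +0.18 V, with n = 6.
ΔG° = −nFE° = −RT ln K, so ln K = nFE°/(RT) = (6)(96485)(+0.18) / ((8.314)(318)) = 39.414.
log₁₀ K = 39.414 / ln 10 = 17.1.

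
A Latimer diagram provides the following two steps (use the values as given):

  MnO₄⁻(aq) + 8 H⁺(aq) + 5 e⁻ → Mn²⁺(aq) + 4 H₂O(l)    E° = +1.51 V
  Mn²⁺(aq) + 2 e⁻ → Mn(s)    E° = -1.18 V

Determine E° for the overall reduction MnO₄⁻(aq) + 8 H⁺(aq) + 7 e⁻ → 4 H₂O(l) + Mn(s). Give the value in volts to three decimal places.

+0.741 V

Adding the free-energy changes (−nFE°) of the two steps gives −n₃FE°₃ = −n₁FE°₁ − n₂FE°₂.
E°₃ = (5×+1.51 + 2×-1.18) / 7 = (+5.190) / 7 = +0.741 V.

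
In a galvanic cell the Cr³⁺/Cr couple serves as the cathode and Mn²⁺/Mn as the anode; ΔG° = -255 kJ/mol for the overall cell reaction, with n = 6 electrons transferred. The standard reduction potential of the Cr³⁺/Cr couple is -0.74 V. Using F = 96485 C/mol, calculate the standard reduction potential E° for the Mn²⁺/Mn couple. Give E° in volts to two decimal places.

-1.18 V

E°cell = −ΔG°/(nF) = −(-255×10³)/((6)(96485)) = +0.440 V.
Since Cr³⁺/Cr is the cathode and Mn²⁺/Mn the anode, E°cell = E°(Cr³⁺/Cr) − E°(Mn²⁺/Mn).
So E°(Mn²⁺/Mn) = E°(Cr³⁺/Cr) − E°cell = (-0.74) − (+0.440) = -1.18 V.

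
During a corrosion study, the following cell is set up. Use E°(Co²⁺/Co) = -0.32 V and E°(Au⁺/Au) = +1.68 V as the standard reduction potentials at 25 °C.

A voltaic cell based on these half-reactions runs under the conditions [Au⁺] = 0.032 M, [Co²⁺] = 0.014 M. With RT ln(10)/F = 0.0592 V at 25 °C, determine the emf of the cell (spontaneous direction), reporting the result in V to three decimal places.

+1.966 V

Au⁺/Au is the cathode (higher E°), Co²⁺/Co the anode: E°cell = +1.68 − (-0.32) = +2.00 V, n = 2.
Overall: 2 Au⁺(aq) + Co(s) → 2 Au(s) + Co²⁺(aq)
Q = [Co²⁺] / ([Au⁺]^2); log Q = 1.136.
E = E° − (0.0592/n) log Q = +2.00 − (0.0592/2)(1.136) = +1.966 V.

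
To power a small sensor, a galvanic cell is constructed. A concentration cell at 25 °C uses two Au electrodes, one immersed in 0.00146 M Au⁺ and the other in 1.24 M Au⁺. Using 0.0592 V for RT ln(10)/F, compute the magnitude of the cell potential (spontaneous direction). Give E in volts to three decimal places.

For a concentration cell E°cell = 0. The 1.24 M side is the cathode (reduction is favoured where [Au⁺] is higher).
With n = 1, E = −(0.0592/1) log([Au⁺]ₐₙ/[Au⁺]꜀ₐₜ) = −(0.0592/1) log(0.00146/1.24) = −(0.0592/1)(-2.929) = +0.173 V.

+0.173 V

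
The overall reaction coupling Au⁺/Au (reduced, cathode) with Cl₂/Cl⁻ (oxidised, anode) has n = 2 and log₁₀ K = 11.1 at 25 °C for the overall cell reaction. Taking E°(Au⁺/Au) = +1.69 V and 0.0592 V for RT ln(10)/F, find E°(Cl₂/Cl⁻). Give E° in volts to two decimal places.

+1.36 V

E°cell = (0.0592/n)·log K = (0.0592/2)(11.1) = +0.329 V.
Since Au⁺/Au is the cathode and Cl₂/Cl⁻ the anode, E°cell = E°(Au⁺/Au) − E°(Cl₂/Cl⁻).
So E°(Cl₂/Cl⁻) = E°(Au⁺/Au) − E°cell = (+1.69) − (+0.329) = +1.36 V.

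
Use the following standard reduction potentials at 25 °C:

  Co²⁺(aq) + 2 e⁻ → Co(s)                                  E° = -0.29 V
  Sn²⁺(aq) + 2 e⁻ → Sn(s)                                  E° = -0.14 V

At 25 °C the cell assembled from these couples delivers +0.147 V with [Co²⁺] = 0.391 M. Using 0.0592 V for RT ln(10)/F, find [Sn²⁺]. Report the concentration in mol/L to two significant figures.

Sn²⁺/Sn is the cathode, Co²⁺/Co the anode: E°cell = +0.15 V, n = 2.
Overall reaction: Sn²⁺(aq) + Co(s) → Sn(s) + Co²⁺(aq); Q = [Co²⁺]^1/[Sn²⁺]^1.
From E = E° − (0.0592/n) log Q: log Q = (E° − E)·n/0.0592 = (+0.15 − (+0.147))·2/0.0592 = 0.1014.
So 1·log[Sn²⁺] = 1·log(0.391) − log Q = -0.4078 − (0.1014) = -0.5092; [Sn²⁺] = 10^(-0.5092) ≈ 0.31 M.

0.31 M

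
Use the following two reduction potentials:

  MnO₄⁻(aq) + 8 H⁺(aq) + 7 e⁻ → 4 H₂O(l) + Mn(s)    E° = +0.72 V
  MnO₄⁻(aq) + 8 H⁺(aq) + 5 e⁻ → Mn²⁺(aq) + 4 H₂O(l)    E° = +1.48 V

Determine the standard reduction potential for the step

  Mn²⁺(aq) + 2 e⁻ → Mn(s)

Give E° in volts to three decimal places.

Sequential free energies add, so n₃E°₃ = n₁E°₁ + n₂E°₂.
With n₃ = 7, and the known step contributing 5×(+1.48) V, the unknown satisfies 2·E° = 7×(+0.72) − 5×(+1.48) = -2.360.
E° = -2.360 / 2 = -1.180 V.

-1.180 V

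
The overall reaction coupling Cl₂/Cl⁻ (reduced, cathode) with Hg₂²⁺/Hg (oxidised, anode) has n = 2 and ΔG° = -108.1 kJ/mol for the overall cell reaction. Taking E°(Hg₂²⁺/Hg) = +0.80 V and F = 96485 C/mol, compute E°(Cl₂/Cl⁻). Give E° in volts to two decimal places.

+1.36 V

E°cell = −ΔG°/(nF) = −(-108.1×10³)/((2)(96485)) = +0.560 V.
Since Cl₂/Cl⁻ is the cathode and Hg₂²⁺/Hg the anode, E°cell = E°(Cl₂/Cl⁻) − E°(Hg₂²⁺/Hg).
So E°(Cl₂/Cl⁻) = E°cell + E°(Hg₂²⁺/Hg) = +0.560 + (+0.80) = +1.36 V.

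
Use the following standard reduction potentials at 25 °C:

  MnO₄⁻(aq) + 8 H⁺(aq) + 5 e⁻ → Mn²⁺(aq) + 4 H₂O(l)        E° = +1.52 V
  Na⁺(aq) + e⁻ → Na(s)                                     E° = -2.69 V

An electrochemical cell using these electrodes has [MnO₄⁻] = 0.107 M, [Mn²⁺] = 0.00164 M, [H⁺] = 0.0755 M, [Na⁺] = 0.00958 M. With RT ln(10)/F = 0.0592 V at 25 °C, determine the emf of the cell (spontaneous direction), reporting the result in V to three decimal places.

+4.245 V

MnO₄⁻/Mn²⁺ is the cathode (higher E°), Na⁺/Na the anode: E°cell = +1.52 − (-2.69) = +4.21 V, n = 5.
Overall: MnO₄⁻(aq) + 8 H⁺(aq) + 5 Na(s) → Mn²⁺(aq) + 4 H₂O(l) + 5 Na⁺(aq)
Q = [Mn²⁺]·[Na⁺]^5 / ([MnO₄⁻]·[H⁺]^8); log Q = -2.931.
E = E° − (0.0592/n) log Q = +4.21 − (0.0592/5)(-2.931) = +4.245 V.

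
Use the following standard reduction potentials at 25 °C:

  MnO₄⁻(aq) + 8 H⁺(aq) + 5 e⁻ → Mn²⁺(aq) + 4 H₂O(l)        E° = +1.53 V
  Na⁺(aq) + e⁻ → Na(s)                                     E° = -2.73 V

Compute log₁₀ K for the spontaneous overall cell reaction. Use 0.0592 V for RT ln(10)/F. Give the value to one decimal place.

359.8

Cathode: MnO₄⁻/Mn²⁺; anode: Na⁺/Na. E°cell = +4.26 V, n = 5.
log K = nE°cell / 0.0592 = (5)(+4.26) / 0.0592 = 359.8.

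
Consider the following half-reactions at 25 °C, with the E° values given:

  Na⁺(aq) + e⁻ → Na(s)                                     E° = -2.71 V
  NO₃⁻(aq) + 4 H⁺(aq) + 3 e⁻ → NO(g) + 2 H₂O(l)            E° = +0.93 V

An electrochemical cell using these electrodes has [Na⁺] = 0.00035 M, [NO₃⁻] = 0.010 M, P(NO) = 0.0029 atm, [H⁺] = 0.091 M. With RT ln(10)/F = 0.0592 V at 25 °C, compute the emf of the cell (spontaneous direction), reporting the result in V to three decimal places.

NO₃⁻/NO is the cathode (higher E°), Na⁺/Na the anode: E°cell = +0.93 − (-2.71) = +3.64 V, n = 3.
Overall: NO₃⁻(aq) + 4 H⁺(aq) + 3 Na(s) → NO(g) + 2 H₂O(l) + 3 Na⁺(aq)
Q = P(NO)·[Na⁺]^3 / ([NO₃⁻]·[H⁺]^4); log Q = -6.742.
E = E° − (0.0592/n) log Q = +3.64 − (0.0592/3)(-6.742) = +3.773 V.

+3.773 V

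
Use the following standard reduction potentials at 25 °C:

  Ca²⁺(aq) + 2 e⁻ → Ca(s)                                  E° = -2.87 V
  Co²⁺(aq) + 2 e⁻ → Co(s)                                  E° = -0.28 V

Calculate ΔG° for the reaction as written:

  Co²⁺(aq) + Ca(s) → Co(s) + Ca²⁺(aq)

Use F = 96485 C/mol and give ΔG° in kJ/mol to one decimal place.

As written, Co²⁺/Co is reduced (cathode) and Ca²⁺/Ca is oxidised (anode), so E°cell = (-0.28) − (-2.87) = +2.59 V.
Balancing electrons gives n = 2.
ΔG° = −nFE° = −(2)(96485)(+2.59) = -499,792 J = -499.8 kJ/mol.

-499.8 kJ/mol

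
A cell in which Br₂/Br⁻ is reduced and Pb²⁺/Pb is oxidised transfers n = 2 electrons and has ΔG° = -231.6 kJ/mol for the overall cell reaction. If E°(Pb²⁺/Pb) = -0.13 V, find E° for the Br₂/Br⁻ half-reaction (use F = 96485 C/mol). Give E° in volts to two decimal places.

+1.07 V

E°cell = −ΔG°/(nF) = −(-231.6×10³)/((2)(96485)) = +1.200 V.
Since Br₂/Br⁻ is the cathode and Pb²⁺/Pb the anode, E°cell = E°(Br₂/Br⁻) − E°(Pb²⁺/Pb).
So E°(Br₂/Br⁻) = E°cell + E°(Pb²⁺/Pb) = +1.200 + (-0.13) = +1.07 V.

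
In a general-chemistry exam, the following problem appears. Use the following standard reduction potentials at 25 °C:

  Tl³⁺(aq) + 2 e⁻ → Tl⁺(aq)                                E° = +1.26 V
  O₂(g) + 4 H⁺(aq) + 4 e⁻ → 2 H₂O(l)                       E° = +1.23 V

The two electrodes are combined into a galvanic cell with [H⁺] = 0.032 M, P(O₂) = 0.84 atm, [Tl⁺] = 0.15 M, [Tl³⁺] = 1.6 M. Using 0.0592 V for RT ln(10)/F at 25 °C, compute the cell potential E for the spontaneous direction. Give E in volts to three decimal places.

+0.150 V

Tl³⁺/Tl⁺ is the cathode (higher E°), O₂/H₂O the anode: E°cell = +1.26 − (+1.23) = +0.03 V, n = 4.
Overall: 2 Tl³⁺(aq) + 2 H₂O(l) → 2 Tl⁺(aq) + O₂(g) + 4 H⁺(aq)
Q = [Tl⁺]^2·P(O₂)·[H⁺]^4 / ([Tl³⁺]^2); log Q = -8.111.
E = E° − (0.0592/n) log Q = +0.03 − (0.0592/4)(-8.111) = +0.150 V.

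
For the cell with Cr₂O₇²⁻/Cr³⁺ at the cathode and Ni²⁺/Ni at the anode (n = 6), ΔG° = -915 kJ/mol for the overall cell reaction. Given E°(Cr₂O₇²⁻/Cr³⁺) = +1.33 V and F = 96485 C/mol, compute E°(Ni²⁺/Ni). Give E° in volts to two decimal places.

-0.25 V

E°cell = −ΔG°/(nF) = −(-915×10³)/((6)(96485)) = +1.581 V.
Since Cr₂O₇²⁻/Cr³⁺ is the cathode and Ni²⁺/Ni the anode, E°cell = E°(Cr₂O₇²⁻/Cr³⁺) − E°(Ni²⁺/Ni).
So E°(Ni²⁺/Ni) = E°(Cr₂O₇²⁻/Cr³⁺) − E°cell = (+1.33) − (+1.581) = -0.25 V.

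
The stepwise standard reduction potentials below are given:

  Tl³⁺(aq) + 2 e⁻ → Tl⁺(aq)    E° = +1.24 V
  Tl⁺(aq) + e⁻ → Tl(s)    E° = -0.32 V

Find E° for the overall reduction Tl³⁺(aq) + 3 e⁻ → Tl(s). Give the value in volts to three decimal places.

Since ΔG° = −nFE° is additive over sequential reductions, n₃E°₃ = n₁E°₁ + n₂E°₂.
E°₃ = (2×+1.24 + 1×-0.32) / 3 = (+2.160) / 3 = +0.720 V.

+0.720 V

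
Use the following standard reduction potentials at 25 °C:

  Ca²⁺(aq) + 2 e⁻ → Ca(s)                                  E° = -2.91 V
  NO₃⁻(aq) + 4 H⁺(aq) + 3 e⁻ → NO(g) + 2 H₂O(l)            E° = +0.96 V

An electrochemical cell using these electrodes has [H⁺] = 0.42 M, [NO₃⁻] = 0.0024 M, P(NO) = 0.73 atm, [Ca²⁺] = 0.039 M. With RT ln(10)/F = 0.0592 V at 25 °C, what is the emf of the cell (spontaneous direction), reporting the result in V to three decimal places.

+3.833 V

NO₃⁻/NO is the cathode (higher E°), Ca²⁺/Ca the anode: E°cell = +0.96 − (-2.91) = +3.87 V, n = 6.
Overall: 2 NO₃⁻(aq) + 8 H⁺(aq) + 3 Ca(s) → 2 NO(g) + 4 H₂O(l) + 3 Ca²⁺(aq)
Q = P(NO)^2·[Ca²⁺]^3 / ([NO₃⁻]^2·[H⁺]^8); log Q = 3.753.
E = E° − (0.0592/n) log Q = +3.87 − (0.0592/6)(3.753) = +3.833 V.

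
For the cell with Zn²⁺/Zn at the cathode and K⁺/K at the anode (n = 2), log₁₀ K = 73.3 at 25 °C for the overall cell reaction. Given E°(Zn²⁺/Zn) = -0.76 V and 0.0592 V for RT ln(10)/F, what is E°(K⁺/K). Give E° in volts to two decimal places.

-2.93 V

E°cell = (0.0592/n)·log K = (0.0592/2)(73.3) = +2.170 V.
Since Zn²⁺/Zn is the cathode and K⁺/K the anode, E°cell = E°(Zn²⁺/Zn) − E°(K⁺/K).
So E°(K⁺/K) = E°(Zn²⁺/Zn) − E°cell = (-0.76) − (+2.170) = -2.93 V.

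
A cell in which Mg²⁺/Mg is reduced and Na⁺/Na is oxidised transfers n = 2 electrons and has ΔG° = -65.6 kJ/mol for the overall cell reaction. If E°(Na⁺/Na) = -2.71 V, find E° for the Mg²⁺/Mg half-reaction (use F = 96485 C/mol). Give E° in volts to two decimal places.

-2.37 V

E°cell = −ΔG°/(nF) = −(-65.6×10³)/((2)(96485)) = +0.340 V.
Since Mg²⁺/Mg is the cathode and Na⁺/Na the anode, E°cell = E°(Mg²⁺/Mg) − E°(Na⁺/Na).
So E°(Mg²⁺/Mg) = E°cell + E°(Na⁺/Na) = +0.340 + (-2.71) = -2.37 V.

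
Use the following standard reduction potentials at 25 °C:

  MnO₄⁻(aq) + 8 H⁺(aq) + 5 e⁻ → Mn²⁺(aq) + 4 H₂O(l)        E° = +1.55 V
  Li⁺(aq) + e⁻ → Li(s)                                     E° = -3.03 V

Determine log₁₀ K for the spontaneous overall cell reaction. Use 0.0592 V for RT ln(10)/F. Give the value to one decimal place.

386.8

Cathode: MnO₄⁻/Mn²⁺; anode: Li⁺/Li. E°cell = +4.58 V, n = 5.
log K = nE°cell / 0.0592 = (5)(+4.58) / 0.0592 = 386.8.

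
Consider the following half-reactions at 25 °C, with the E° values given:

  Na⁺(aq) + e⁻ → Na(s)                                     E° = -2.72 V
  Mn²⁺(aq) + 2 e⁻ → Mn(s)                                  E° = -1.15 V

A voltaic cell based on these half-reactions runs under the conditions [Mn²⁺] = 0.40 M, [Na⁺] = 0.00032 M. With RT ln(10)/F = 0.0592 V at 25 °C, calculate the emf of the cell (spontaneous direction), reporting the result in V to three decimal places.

+1.765 V

Mn²⁺/Mn is the cathode (higher E°), Na⁺/Na the anode: E°cell = -1.15 − (-2.72) = +1.57 V, n = 2.
Overall: Mn²⁺(aq) + 2 Na(s) → Mn(s) + 2 Na⁺(aq)
Q = [Na⁺]^2 / ([Mn²⁺]); log Q = -6.592.
E = E° − (0.0592/n) log Q = +1.57 − (0.0592/2)(-6.592) = +1.765 V.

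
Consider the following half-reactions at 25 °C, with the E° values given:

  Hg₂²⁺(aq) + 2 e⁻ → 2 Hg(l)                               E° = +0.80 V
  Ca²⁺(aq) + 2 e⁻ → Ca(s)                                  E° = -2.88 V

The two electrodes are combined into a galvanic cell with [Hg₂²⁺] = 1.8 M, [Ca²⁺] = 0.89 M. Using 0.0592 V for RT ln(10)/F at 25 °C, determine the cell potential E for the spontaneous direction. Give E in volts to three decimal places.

+3.689 V

Hg₂²⁺/Hg is the cathode (higher E°), Ca²⁺/Ca the anode: E°cell = +0.80 − (-2.88) = +3.68 V, n = 2.
Overall: Hg₂²⁺(aq) + Ca(s) → 2 Hg(l) + Ca²⁺(aq)
Q = [Ca²⁺] / ([Hg₂²⁺]); log Q = -0.306.
E = E° − (0.0592/n) log Q = +3.68 − (0.0592/2)(-0.306) = +3.689 V.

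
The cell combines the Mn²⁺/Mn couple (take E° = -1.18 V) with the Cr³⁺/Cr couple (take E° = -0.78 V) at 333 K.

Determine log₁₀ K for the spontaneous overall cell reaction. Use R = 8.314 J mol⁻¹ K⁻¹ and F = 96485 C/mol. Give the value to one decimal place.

36.3

Cathode: Cr³⁺/Cr; anode: Mn²⁺/Mn. E°cell = (-0.78) − (-1.18) = +0.40 V, with n = 6.
ΔG° = −nFE° = −RT ln K, so ln K = nFE°/(RT) = (6)(96485)(+0.40) / ((8.314)(333)) = 83.641.
log₁₀ K = 83.641 / ln 10 = 36.3.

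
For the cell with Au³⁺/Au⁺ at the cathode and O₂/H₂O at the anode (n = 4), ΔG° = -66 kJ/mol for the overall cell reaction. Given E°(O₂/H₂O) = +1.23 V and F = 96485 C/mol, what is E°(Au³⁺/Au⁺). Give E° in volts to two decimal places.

E°cell = −ΔG°/(nF) = −(-66×10³)/((4)(96485)) = +0.171 V.
Since Au³⁺/Au⁺ is the cathode and O₂/H₂O the anode, E°cell = E°(Au³⁺/Au⁺) − E°(O₂/H₂O).
So E°(Au³⁺/Au⁺) = E°cell + E°(O₂/H₂O) = +0.171 + (+1.23) = +1.40 V.

+1.40 V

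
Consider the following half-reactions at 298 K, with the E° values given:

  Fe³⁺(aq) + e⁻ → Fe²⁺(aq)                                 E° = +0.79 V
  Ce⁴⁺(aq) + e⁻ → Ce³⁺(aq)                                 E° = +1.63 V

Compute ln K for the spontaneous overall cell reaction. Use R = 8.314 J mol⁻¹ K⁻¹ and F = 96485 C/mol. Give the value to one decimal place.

Cathode: Ce⁴⁺/Ce³⁺; anode: Fe³⁺/Fe²⁺. E°cell = (+1.63) − (+0.79) = +0.84 V, with n = 1.
ΔG° = −nFE° = −RT ln K, so ln K = nFE°/(RT) = (1)(96485)(+0.84) / ((8.314)(298)) = 32.712.

32.7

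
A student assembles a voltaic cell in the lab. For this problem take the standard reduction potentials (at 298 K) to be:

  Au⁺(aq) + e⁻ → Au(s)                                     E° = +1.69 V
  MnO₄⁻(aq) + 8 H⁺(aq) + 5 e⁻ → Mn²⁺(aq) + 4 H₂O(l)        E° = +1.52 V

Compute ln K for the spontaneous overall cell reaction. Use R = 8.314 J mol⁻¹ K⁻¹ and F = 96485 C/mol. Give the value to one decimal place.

Cathode: Au⁺/Au; anode: MnO₄⁻/Mn²⁺. E°cell = (+1.69) − (+1.52) = +0.17 V, with n = 5.
ΔG° = −nFE° = −RT ln K, so ln K = nFE°/(RT) = (5)(96485)(+0.17) / ((8.314)(298)) = 33.102.

33.1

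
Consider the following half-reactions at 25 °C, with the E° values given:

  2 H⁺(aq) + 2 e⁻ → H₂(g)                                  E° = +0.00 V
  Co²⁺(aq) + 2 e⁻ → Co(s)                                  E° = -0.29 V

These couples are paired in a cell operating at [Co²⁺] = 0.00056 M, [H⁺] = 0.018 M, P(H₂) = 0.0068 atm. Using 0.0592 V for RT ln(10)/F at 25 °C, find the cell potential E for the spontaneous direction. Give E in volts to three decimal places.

H⁺/H₂ is the cathode (higher E°), Co²⁺/Co the anode: E°cell = +0.00 − (-0.29) = +0.29 V, n = 2.
Overall: 2 H⁺(aq) + Co(s) → H₂(g) + Co²⁺(aq)
Q = P(H₂)·[Co²⁺] / ([H⁺]^2); log Q = -1.930.
E = E° − (0.0592/n) log Q = +0.29 − (0.0592/2)(-1.930) = +0.347 V.

+0.347 V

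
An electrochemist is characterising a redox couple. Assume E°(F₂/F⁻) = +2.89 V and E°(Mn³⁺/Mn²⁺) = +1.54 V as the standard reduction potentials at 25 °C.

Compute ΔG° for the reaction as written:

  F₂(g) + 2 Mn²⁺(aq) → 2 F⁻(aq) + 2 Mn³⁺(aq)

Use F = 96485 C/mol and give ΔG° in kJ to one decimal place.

As written, F₂/F⁻ is reduced (cathode) and Mn³⁺/Mn²⁺ is oxidised (anode), so E°cell = (+2.89) − (+1.54) = +1.35 V.
Balancing electrons gives n = 2.
ΔG° = −nFE° = −(2)(96485)(+1.35) = -260,510 J = -260.5 kJ.

-260.5 kJ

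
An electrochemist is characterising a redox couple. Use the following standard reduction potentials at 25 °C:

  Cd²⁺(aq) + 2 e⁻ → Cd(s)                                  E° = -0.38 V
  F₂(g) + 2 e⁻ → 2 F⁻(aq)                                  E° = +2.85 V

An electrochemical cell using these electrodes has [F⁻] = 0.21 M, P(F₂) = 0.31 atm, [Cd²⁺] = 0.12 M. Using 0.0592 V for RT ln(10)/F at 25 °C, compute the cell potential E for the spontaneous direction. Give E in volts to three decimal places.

F₂/F⁻ is the cathode (higher E°), Cd²⁺/Cd the anode: E°cell = +2.85 − (-0.38) = +3.23 V, n = 2.
Overall: F₂(g) + Cd(s) → 2 F⁻(aq) + Cd²⁺(aq)
Q = [F⁻]^2·[Cd²⁺] / (P(F₂)); log Q = -1.768.
E = E° − (0.0592/n) log Q = +3.23 − (0.0592/2)(-1.768) = +3.282 V.

+3.282 V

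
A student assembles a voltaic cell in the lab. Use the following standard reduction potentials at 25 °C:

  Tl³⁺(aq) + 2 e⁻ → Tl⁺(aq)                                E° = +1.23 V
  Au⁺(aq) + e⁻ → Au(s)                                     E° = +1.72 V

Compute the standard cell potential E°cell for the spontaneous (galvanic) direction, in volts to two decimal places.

The Au⁺/Au couple has the higher reduction potential, so it is the cathode; Tl³⁺/Tl⁺ is oxidised at the anode.
E°cell = E°(cathode) − E°(anode) = (+1.72) − (+1.23) = +0.49 V.
Since E°cell > 0, the reaction is spontaneous under standard conditions.

+0.49 V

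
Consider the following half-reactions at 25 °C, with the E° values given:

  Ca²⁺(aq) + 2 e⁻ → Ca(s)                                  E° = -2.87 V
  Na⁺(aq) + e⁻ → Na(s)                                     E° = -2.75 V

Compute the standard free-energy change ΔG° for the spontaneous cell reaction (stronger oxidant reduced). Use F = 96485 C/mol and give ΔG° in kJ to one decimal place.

-23.2 kJ

Na⁺/Na (E° = -2.75 V) is the cathode; Ca²⁺/Ca (E° = -2.87 V) is the anode, so E°cell = +0.12 V.
Balancing electrons gives n = 2 (lcm of 1 and 2).
ΔG° = −nFE° = −(2)(96485)(+0.12) = -23,156 J = -23.2 kJ.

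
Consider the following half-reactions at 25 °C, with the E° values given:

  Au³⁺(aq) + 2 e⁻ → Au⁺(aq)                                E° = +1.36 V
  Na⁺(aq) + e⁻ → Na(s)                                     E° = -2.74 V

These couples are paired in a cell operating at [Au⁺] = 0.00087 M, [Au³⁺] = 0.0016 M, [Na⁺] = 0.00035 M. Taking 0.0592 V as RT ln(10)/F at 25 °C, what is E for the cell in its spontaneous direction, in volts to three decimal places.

Au³⁺/Au⁺ is the cathode (higher E°), Na⁺/Na the anode: E°cell = +1.36 − (-2.74) = +4.10 V, n = 2.
Overall: Au³⁺(aq) + 2 Na(s) → Au⁺(aq) + 2 Na⁺(aq)
Q = [Au⁺]·[Na⁺]^2 / ([Au³⁺]); log Q = -7.176.
E = E° − (0.0592/n) log Q = +4.10 − (0.0592/2)(-7.176) = +4.312 V.

+4.312 V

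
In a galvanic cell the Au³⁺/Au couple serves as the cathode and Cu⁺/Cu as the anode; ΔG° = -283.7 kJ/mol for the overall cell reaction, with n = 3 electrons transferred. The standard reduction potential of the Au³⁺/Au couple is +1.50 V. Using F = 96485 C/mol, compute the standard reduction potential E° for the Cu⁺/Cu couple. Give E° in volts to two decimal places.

+0.52 V

E°cell = −ΔG°/(nF) = −(-283.7×10³)/((3)(96485)) = +0.980 V.
Since Au³⁺/Au is the cathode and Cu⁺/Cu the anode, E°cell = E°(Au³⁺/Au) − E°(Cu⁺/Cu).
So E°(Cu⁺/Cu) = E°(Au³⁺/Au) − E°cell = (+1.50) − (+0.980) = +0.52 V.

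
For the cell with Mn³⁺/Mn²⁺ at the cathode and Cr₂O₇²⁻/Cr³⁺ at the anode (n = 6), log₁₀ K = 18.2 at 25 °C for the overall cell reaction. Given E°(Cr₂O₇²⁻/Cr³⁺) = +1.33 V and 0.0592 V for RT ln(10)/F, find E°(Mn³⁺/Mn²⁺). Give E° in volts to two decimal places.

+1.51 V

E°cell = (0.0592/n)·log K = (0.0592/6)(18.2) = +0.180 V.
Since Mn³⁺/Mn²⁺ is the cathode and Cr₂O₇²⁻/Cr³⁺ the anode, E°cell = E°(Mn³⁺/Mn²⁺) − E°(Cr₂O₇²⁻/Cr³⁺).
So E°(Mn³⁺/Mn²⁺) = E°cell + E°(Cr₂O₇²⁻/Cr³⁺) = +0.180 + (+1.33) = +1.51 V.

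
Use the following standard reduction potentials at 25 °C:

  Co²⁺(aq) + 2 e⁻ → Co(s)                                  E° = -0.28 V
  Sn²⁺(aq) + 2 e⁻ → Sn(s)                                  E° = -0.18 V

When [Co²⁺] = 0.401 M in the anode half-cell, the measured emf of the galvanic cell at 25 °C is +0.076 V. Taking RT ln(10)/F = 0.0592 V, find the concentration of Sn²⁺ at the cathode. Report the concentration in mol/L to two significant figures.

Sn²⁺/Sn is the cathode, Co²⁺/Co the anode: E°cell = +0.10 V, n = 2.
Overall reaction: Sn²⁺(aq) + Co(s) → Sn(s) + Co²⁺(aq); Q = [Co²⁺]^1/[Sn²⁺]^1.
From E = E° − (0.0592/n) log Q: log Q = (E° − E)·n/0.0592 = (+0.10 − (+0.076))·2/0.0592 = 0.8108.
So 1·log[Sn²⁺] = 1·log(0.401) − log Q = -0.3969 − (0.8108) = -1.2077; [Sn²⁺] = 10^(-1.2077) ≈ 0.062 M.

0.062 M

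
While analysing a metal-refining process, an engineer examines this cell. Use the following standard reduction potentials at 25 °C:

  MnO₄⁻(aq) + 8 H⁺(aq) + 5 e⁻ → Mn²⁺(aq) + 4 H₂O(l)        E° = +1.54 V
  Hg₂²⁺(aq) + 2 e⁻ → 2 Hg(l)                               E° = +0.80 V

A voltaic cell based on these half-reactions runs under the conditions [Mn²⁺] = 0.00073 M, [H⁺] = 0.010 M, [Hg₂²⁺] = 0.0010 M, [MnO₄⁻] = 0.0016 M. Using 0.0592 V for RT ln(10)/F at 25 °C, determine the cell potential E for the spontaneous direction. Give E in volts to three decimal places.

MnO₄⁻/Mn²⁺ is the cathode (higher E°), Hg₂²⁺/Hg the anode: E°cell = +1.54 − (+0.80) = +0.74 V, n = 10.
Overall: 2 MnO₄⁻(aq) + 16 H⁺(aq) + 10 Hg(l) → 2 Mn²⁺(aq) + 8 H₂O(l) + 5 Hg₂²⁺(aq)
Q = [Mn²⁺]^2·[Hg₂²⁺]^5 / ([MnO₄⁻]^2·[H⁺]^16); log Q = 16.318.
E = E° − (0.0592/n) log Q = +0.74 − (0.0592/10)(16.318) = +0.643 V.

+0.643 V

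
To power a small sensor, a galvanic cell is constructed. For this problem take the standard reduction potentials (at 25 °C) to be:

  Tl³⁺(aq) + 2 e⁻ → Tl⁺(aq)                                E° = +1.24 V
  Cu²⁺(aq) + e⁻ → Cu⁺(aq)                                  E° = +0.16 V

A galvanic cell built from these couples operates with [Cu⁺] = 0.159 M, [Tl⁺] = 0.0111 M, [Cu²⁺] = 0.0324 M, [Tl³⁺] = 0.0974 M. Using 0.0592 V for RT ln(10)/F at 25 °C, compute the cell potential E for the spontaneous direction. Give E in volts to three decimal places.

Tl³⁺/Tl⁺ is the cathode (higher E°), Cu²⁺/Cu⁺ the anode: E°cell = +1.24 − (+0.16) = +1.08 V, n = 2.
Overall: Tl³⁺(aq) + 2 Cu⁺(aq) → Tl⁺(aq) + 2 Cu²⁺(aq)
Q = [Tl⁺]·[Cu²⁺]^2 / ([Tl³⁺]·[Cu⁺]^2); log Q = -2.325.
E = E° − (0.0592/n) log Q = +1.08 − (0.0592/2)(-2.325) = +1.149 V.

+1.149 V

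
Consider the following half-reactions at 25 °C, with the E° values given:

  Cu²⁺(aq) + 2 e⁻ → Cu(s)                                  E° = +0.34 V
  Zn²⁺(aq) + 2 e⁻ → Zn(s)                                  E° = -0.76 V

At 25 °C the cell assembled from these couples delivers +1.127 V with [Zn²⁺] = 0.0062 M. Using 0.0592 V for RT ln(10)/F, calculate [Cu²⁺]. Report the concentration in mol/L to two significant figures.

0.051 M

Cu²⁺/Cu is the cathode, Zn²⁺/Zn the anode: E°cell = +1.10 V, n = 2.
Overall reaction: Cu²⁺(aq) + Zn(s) → Cu(s) + Zn²⁺(aq); Q = [Zn²⁺]^1/[Cu²⁺]^1.
From E = E° − (0.0592/n) log Q: log Q = (E° − E)·n/0.0592 = (+1.10 − (+1.127))·2/0.0592 = -0.9122.
So 1·log[Cu²⁺] = 1·log(0.0062) − log Q = -2.2076 − (-0.9122) = -1.2954; [Cu²⁺] = 10^(-1.2954) ≈ 0.051 M.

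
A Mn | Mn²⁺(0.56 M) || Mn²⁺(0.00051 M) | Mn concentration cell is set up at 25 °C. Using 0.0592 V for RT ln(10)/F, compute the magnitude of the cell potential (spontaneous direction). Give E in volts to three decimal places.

For a concentration cell E°cell = 0. The 0.56 M side is the cathode (reduction is favoured where [Mn²⁺] is higher).
With n = 2, E = −(0.0592/2) log([Mn²⁺]ₐₙ/[Mn²⁺]꜀ₐₜ) = −(0.0592/2) log(0.00051/0.56) = −(0.0592/2)(-3.041) = +0.090 V.

+0.090 V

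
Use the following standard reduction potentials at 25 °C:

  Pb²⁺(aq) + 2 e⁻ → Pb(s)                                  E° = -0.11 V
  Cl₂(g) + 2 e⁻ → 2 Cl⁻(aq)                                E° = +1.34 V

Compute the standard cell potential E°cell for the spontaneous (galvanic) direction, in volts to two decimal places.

+1.45 V

The Cl₂/Cl⁻ couple has the higher reduction potential, so it is the cathode; Pb²⁺/Pb is oxidised at the anode.
E°cell = E°(cathode) − E°(anode) = (+1.34) − (-0.11) = +1.45 V.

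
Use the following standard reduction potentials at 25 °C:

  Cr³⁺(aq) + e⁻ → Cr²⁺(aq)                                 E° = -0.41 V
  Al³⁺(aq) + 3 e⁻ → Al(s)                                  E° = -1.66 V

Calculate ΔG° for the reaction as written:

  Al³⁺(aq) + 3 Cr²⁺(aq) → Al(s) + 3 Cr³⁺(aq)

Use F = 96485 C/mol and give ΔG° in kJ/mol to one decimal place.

+361.8 kJ/mol

As written, Al³⁺/Al is reduced (cathode) and Cr³⁺/Cr²⁺ is oxidised (anode), so E°cell = (-1.66) − (-0.41) = -1.25 V.
Balancing electrons gives n = 3.
ΔG° = −nFE° = −(3)(96485)(-1.25) = 361,819 J = +361.8 kJ/mol.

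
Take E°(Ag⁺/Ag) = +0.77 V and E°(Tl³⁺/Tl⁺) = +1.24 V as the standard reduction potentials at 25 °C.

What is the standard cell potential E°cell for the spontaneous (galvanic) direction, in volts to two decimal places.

The Tl³⁺/Tl⁺ couple has the higher reduction potential, so it is the cathode; Ag⁺/Ag is oxidised at the anode.
E°cell = E°(cathode) − E°(anode) = (+1.24) − (+0.77) = +0.47 V.
Since E°cell > 0, the reaction is spontaneous under standard conditions.

+0.47 V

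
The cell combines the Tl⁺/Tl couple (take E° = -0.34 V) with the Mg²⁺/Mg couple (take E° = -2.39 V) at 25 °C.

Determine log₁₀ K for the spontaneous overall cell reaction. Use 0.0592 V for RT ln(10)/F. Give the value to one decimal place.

69.3

Cathode: Tl⁺/Tl; anode: Mg²⁺/Mg. E°cell = +2.05 V, n = 2.
log K = nE°cell / 0.0592 = (2)(+2.05) / 0.0592 = 69.3.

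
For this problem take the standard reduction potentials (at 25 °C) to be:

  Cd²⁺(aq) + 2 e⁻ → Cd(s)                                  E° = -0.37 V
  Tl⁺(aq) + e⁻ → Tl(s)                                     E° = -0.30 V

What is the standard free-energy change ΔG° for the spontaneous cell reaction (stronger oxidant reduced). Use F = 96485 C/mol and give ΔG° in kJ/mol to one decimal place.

Tl⁺/Tl (E° = -0.30 V) is the cathode; Cd²⁺/Cd (E° = -0.37 V) is the anode, so E°cell = +0.07 V.
Balancing electrons gives n = 2 (lcm of 1 and 2).
ΔG° = −nFE° = −(2)(96485)(+0.07) = -13,508 J = -13.5 kJ/mol.

-13.5 kJ/mol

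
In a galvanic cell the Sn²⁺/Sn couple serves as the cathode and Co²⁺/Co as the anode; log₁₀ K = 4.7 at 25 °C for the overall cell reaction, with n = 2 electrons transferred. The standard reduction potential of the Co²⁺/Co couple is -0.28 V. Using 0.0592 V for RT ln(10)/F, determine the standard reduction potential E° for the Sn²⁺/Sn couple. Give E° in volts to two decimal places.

-0.14 V

E°cell = (0.0592/n)·log K = (0.0592/2)(4.7) = +0.139 V.
Since Sn²⁺/Sn is the cathode and Co²⁺/Co the anode, E°cell = E°(Sn²⁺/Sn) − E°(Co²⁺/Co).
So E°(Sn²⁺/Sn) = E°cell + E°(Co²⁺/Co) = +0.139 + (-0.28) = -0.14 V.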